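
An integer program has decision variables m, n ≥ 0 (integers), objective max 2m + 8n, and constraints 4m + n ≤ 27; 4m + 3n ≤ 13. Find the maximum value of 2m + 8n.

32

(m,n)=(0,4) is feasible, giving 32.
(m,n)=(1,3) is feasible, giving 26.
(m,n)=(0,3) is feasible, giving 24.
The best lattice point is (0,4), giving 32.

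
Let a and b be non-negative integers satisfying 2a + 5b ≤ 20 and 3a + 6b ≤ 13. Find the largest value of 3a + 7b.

Relaxing integrality, the LP optimum is 15.17 at (a,b) = (0, 2.17), which is not an integer point.
(a,b)=(0,2): 2·0+5·2=10≤20, 3·0+6·2=12≤13, objective 14.
(a,b)=(1,1): 2·1+5·1=7≤20, 3·1+6·1=9≤13, objective 10.
No feasible integer point exceeds 14.

14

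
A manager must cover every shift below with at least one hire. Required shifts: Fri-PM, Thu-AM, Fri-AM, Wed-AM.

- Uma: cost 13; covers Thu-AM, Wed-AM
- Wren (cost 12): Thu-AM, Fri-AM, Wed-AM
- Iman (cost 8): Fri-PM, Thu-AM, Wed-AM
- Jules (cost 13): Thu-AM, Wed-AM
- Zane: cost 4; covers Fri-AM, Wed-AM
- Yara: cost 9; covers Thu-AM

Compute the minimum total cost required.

12

Choose Iman and Zane: together they cover Fri-PM, Thu-AM, Fri-AM, Wed-AM — every shift.
Total cost: 8 + 4 = 12.
No cover costs less than 12.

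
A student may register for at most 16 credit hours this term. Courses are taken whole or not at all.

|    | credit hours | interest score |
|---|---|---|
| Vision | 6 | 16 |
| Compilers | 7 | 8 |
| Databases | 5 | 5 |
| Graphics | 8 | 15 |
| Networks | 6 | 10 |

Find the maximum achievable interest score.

Allowing fractional choices, the relaxed optimum would be about 34.3, but courses are indivisible.
Graphics + Networks: credit hours 8 + 6 = 14 ≤ 16, interest score 15 + 10 = 25.
Vision + Graphics: credit hours 6 + 8 = 14 ≤ 16, interest score 16 + 15 = 31.
Vision + Networks: credit hours 6 + 6 = 12 ≤ 16, interest score 16 + 10 = 26.
Best is Vision and Graphics with total interest score 31.

31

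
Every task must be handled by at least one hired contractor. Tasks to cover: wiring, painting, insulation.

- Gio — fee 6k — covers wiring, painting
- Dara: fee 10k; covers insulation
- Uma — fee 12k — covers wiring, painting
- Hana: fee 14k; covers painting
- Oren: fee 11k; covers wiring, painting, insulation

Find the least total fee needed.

11

The greedy cost-per-new-task heuristic would pick Gio and Dara for 16, but a cheaper cover exists.
Oren alone covers wiring, painting, insulation — every task.
Total fee: 11.
No cover costs less than 11.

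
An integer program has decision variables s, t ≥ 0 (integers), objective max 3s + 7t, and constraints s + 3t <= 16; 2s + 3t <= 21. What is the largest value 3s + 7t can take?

(s,t)=(4,4) is feasible, giving 40.
(s,t)=(6,3) is feasible, giving 39.
(s,t)=(3,4) is feasible, giving 37.
No feasible integer point exceeds 40.

40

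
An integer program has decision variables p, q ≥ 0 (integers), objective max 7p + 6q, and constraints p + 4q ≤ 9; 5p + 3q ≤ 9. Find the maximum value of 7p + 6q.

13

The continuous relaxation peaks at (0.529, 2.12) with value 16.41; rounding to a feasible lattice point costs some objective.
(p,q)=(1,1): 1·1+4·1=5≤9, 5·1+3·1=8≤9, objective 13.
(p,q)=(0,2): 1·0+4·2=8≤9, 5·0+3·2=6≤9, objective 12.
The best lattice point is (1,1), giving 13.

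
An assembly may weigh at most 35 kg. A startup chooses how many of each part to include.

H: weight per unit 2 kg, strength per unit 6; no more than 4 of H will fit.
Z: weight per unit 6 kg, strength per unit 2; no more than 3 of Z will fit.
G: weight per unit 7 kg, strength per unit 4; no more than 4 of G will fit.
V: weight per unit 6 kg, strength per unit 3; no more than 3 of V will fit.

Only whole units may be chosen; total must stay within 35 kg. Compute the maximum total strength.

Take 4×H, 3×G, and 1×V: weight 35 ≤ 35, strength 4·6 + 3·4 + 1·3 = 39.
H has the best ratio (6/2) and is taken to its limit of 4; remaining capacity is filled optimally with the others.

39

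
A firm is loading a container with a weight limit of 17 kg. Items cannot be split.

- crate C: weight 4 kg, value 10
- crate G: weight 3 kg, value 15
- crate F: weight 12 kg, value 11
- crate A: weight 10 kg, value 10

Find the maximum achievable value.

Take crate C, crate G, and crate A: weight 4 + 3 + 10 = 17 ≤ 17, value 10 + 15 + 10 = 35.
No other feasible combination does better.

35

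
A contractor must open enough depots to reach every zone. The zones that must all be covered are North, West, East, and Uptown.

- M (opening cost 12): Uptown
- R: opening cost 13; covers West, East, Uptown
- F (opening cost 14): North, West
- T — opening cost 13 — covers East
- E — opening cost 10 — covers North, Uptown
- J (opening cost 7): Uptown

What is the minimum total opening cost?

Choose R and E: together they cover North, West, East, Uptown — every zone.
Total opening cost: 13 + 10 = 23.
No cover costs less than 23.

23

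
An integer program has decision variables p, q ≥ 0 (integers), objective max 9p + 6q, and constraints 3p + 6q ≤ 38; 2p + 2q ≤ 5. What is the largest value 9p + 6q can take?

18

Relaxing integrality, the LP optimum is 22.50 at (p,q) = (2.5, 0), which is not an integer point.
(p,q)=(2,0): 3·2+6·0=6≤38, 2·2+2·0=4≤5, objective 18.
(p,q)=(1,1): 3·1+6·1=9≤38, 2·1+2·1=4≤5, objective 15.
(p,q)=(1,0): 3·1+6·0=3≤38, 2·1+2·0=2≤5, objective 9.
The best lattice point is (2,0), giving 18.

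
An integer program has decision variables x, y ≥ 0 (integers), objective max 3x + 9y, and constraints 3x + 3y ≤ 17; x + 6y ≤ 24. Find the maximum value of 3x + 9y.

Relaxing integrality, the LP optimum is 39.00 at (x,y) = (2, 3.67), which is not an integer point.
(x,y)=(0,4): 3·0+3·4=12≤17, 1·0+6·4=24≤24, objective 36.
(x,y)=(2,3): 3·2+3·3=15≤17, 1·2+6·3=20≤24, objective 33.
(x,y)=(1,3): 3·1+3·3=12≤17, 1·1+6·3=19≤24, objective 30.
No feasible integer point exceeds 36.

36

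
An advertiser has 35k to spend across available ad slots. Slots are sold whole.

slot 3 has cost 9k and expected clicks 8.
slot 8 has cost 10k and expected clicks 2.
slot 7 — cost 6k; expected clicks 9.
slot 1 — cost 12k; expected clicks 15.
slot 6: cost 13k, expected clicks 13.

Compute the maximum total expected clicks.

37

Allowing fractional choices, the relaxed optimum would be about 40.6, but ad slots are indivisible.
slot 3 + slot 7 + slot 1: cost 9 + 6 + 12 = 27 ≤ 35, expected clicks 8 + 9 + 15 = 32.
slot 3 + slot 1 + slot 6: cost 9 + 12 + 13 = 34 ≤ 35, expected clicks 8 + 15 + 13 = 36.
slot 7 + slot 1 + slot 6: cost 6 + 12 + 13 = 31 ≤ 35, expected clicks 9 + 15 + 13 = 37.
Best is slot 7, slot 1, and slot 6 with total expected clicks 37.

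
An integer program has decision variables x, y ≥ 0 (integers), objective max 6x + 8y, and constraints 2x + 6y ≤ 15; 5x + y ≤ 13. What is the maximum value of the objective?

Relaxing integrality, the LP optimum is 27.50 at (x,y) = (2.25, 1.75), which is not an integer point.
(x,y)=(1,2): 2·1+6·2=14≤15, 5·1+1·2=7≤13, objective 22.
(x,y)=(2,1): 2·2+6·1=10≤15, 5·2+1·1=11≤13, objective 20.
No feasible integer point exceeds 22.

22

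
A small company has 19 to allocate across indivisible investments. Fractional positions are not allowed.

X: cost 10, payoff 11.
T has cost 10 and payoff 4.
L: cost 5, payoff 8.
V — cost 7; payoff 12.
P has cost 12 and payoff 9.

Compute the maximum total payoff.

23

X + V: cost 10 + 7 = 17 ≤ 19, payoff 11 + 12 = 23.
V + P: cost 7 + 12 = 19 ≤ 19, payoff 12 + 9 = 21.
Best is X and V with total payoff 23.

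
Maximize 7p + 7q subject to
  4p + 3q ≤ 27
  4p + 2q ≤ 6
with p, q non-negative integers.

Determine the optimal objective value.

21

(p,q)=(0,3): 4·0+3·3=9≤27, 4·0+2·3=6≤6, objective 21.
(p,q)=(0,2): 4·0+3·2=6≤27, 4·0+2·2=4≤6, objective 14.
Maximum is 21 at (p,q)=(0,3).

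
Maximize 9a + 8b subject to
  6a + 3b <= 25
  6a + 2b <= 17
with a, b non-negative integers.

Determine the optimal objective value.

The continuous relaxation peaks at (0, 8.33) with value 66.67; rounding to a feasible lattice point costs some objective.
(a,b)=(0,8): 6·0+3·8=24≤25, 6·0+2·8=16≤17, objective 64.
(a,b)=(0,7): 6·0+3·7=21≤25, 6·0+2·7=14≤17, objective 56.
Maximum is 64 at (a,b)=(0,8).

64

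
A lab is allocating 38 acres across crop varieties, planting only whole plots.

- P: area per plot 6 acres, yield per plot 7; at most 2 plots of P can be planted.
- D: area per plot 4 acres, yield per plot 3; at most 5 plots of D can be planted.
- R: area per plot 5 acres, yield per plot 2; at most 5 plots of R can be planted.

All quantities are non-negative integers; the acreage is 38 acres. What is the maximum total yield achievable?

31

2×P, 4×D, and 2×R: area 38 ≤ 38, yield 2·7 + 4·3 + 2·2 = 30.
2×P, 5×D, and 1×R: area 37 ≤ 38, yield 2·7 + 5·3 + 1·2 = 31.
Best is 31.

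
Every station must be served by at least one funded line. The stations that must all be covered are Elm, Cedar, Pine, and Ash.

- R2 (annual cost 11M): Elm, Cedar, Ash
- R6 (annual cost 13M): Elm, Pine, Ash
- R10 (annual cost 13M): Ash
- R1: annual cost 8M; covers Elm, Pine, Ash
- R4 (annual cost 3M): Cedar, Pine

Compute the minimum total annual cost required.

11

Choose R1 and R4: together they cover Elm, Cedar, Pine, Ash — every station.
Total annual cost: 8 + 3 = 11.
No cover costs less than 11.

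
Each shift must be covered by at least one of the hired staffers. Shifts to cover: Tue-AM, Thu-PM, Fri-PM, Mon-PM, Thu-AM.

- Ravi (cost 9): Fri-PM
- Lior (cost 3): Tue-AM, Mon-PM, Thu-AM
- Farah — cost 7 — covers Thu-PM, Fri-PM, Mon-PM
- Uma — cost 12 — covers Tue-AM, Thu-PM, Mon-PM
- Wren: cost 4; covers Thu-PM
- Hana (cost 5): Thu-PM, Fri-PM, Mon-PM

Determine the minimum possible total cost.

8

This is an integer covering problem.
Choose Lior and Hana: together they cover Tue-AM, Thu-PM, Fri-PM, Mon-PM, Thu-AM — every shift.
Total cost: 3 + 5 = 8.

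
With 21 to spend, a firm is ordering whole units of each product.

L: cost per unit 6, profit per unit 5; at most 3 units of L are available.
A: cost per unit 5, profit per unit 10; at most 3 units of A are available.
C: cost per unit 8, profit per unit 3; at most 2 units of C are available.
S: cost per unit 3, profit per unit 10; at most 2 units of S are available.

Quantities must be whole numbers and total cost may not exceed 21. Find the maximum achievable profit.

S has the best ratio (10/3); taking only S gives at most 2×10 = 20 (stopped by the supply cap of 2).
Mixing does better — 3×A and 2×S: cost 21 ≤ 21, profit 3·10 + 2·10 = 50.

50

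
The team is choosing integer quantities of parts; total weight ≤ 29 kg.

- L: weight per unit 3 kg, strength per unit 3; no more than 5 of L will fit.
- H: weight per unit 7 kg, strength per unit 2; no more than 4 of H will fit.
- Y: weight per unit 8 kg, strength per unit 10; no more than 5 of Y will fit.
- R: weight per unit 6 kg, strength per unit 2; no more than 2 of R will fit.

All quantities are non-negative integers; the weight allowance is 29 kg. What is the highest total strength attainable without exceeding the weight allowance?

33

Y has the best ratio (10/8); taking only Y gives at most 3×10 = 30 (stopped by the weight limit).
Mixing does better — 1×L and 3×Y: weight 27 ≤ 29, strength 1·3 + 3·10 = 33.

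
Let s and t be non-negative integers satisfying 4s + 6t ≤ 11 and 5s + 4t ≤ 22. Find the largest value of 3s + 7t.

(s,t)=(1,1): 4·1+6·1=10≤11, 5·1+4·1=9≤22, objective 10.
(s,t)=(0,1): 4·0+6·1=6≤11, 5·0+4·1=4≤22, objective 7.
(s,t)=(2,0): 4·2+6·0=8≤11, 5·2+4·0=10≤22, objective 6.
The best lattice point is (1,1), giving 10.

10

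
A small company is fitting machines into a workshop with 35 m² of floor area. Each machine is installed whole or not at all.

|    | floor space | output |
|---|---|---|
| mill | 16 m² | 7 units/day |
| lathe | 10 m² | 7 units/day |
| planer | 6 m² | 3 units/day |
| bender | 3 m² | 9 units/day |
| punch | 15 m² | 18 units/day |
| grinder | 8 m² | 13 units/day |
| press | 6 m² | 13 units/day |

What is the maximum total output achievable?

Take bender, punch, grinder, and press: floor space 3 + 15 + 8 + 6 = 32 ≤ 35, output 9 + 18 + 13 + 13 = 53.
No other feasible combination does better.

53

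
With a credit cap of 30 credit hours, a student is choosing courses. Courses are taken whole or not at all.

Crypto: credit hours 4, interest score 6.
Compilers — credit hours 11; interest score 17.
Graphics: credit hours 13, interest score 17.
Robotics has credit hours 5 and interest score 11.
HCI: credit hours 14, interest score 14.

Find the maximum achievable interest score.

This is a 0-1 knapsack instance.
Allowing fractional choices, the relaxed optimum would be about 47.1, but courses are indivisible.
Compilers + Robotics + HCI: credit hours 11 + 5 + 14 = 30 ≤ 30, interest score 17 + 11 + 14 = 42.
Compilers + Graphics + Robotics: credit hours 11 + 13 + 5 = 29 ≤ 30, interest score 17 + 17 + 11 = 45.
Best is Compilers, Graphics, and Robotics with total interest score 45.

45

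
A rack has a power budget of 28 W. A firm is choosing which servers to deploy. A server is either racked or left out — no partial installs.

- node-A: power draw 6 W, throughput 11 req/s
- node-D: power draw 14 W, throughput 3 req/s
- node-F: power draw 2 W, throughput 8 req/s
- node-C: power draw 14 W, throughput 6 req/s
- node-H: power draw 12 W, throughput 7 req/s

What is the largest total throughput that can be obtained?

26

Allowing fractional choices, the relaxed optimum would be about 29.4, but servers are indivisible.
node-A + node-F + node-H: power draw 6 + 2 + 12 = 20 ≤ 28, throughput 11 + 8 + 7 = 26.
node-A + node-F + node-C: power draw 6 + 2 + 14 = 22 ≤ 28, throughput 11 + 8 + 6 = 25.
node-A + node-D + node-F: power draw 6 + 14 + 2 = 22 ≤ 28, throughput 11 + 3 + 8 = 22.
Best is node-A, node-F, and node-H with total throughput 26.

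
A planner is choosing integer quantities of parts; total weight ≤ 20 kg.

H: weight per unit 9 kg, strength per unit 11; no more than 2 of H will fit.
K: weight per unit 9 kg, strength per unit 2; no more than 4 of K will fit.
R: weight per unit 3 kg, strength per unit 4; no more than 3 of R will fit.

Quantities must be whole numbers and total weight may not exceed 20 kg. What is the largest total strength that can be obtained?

23

Take 1×H and 3×R: weight 18 ≤ 20, strength 1·11 + 3·4 = 23.
R has the best ratio (4/3) and is taken to its limit of 3; remaining capacity is filled optimally with the others.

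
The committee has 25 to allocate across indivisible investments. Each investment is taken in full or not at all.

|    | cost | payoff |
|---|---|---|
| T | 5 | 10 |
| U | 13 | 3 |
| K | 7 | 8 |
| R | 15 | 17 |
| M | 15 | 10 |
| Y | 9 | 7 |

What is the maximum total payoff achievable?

27

Allowing fractional choices, the relaxed optimum would be about 32.7, but investments are indivisible.
T + K + Y: cost 5 + 7 + 9 = 21 ≤ 25, payoff 10 + 8 + 7 = 25.
K + R: cost 7 + 15 = 22 ≤ 25, payoff 8 + 17 = 25.
T + R: cost 5 + 15 = 20 ≤ 25, payoff 10 + 17 = 27.
Best is T and R with total payoff 27.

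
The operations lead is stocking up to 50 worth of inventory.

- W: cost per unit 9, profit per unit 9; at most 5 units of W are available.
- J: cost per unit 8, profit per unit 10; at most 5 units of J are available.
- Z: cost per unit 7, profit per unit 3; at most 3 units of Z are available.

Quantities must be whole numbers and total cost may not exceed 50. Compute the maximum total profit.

This is a bounded integer knapsack.
J has the best ratio (10/8); taking only J gives at most 5×10 = 50 (stopped by the supply cap of 5).
Mixing does better — 1×W and 5×J: cost 49 ≤ 50, profit 1·9 + 5·10 = 59.

59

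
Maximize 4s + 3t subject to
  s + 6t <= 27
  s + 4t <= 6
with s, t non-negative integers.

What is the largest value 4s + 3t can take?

24

(s,t)=(6,0) is feasible, giving 24.
(s,t)=(5,0) is feasible, giving 20.
No feasible integer point exceeds 24.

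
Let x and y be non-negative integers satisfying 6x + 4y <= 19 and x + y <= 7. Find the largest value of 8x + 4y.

24

Relaxing integrality, the LP optimum is 25.33 at (x,y) = (3.17, 0), which is not an integer point.
(x,y)=(3,0): 6·3+4·0=18≤19, 1·3+1·0=3≤7, objective 24.
(x,y)=(2,1): 6·2+4·1=16≤19, 1·2+1·1=3≤7, objective 20.
(x,y)=(2,0): 6·2+4·0=12≤19, 1·2+1·0=2≤7, objective 16.
The best lattice point is (3,0), giving 24.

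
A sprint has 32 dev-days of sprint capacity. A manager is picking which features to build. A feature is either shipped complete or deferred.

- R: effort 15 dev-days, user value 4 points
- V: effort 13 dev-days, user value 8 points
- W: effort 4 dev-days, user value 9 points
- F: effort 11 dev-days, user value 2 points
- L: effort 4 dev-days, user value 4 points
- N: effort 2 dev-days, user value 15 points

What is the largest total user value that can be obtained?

36

Allowing fractional choices, the relaxed optimum would be about 38.4, but features are indivisible.
V + W + F + N: effort 13 + 4 + 11 + 2 = 30 ≤ 32, user value 8 + 9 + 2 + 15 = 34.
V + W + L + N: effort 13 + 4 + 4 + 2 = 23 ≤ 32, user value 8 + 9 + 4 + 15 = 36.
Best is V, W, L, and N with total user value 36.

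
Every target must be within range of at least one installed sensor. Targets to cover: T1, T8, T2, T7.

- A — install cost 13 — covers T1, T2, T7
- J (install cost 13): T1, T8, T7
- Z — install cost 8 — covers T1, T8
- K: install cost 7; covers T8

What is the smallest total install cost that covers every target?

20

This is a weighted set-cover instance.
The greedy cost-per-new-target heuristic would pick Z and A for 21, but a cheaper cover exists.
Choose A and K: together they cover T1, T8, T2, T7 — every target.
Total install cost: 13 + 7 = 20.
No cover costs less than 20.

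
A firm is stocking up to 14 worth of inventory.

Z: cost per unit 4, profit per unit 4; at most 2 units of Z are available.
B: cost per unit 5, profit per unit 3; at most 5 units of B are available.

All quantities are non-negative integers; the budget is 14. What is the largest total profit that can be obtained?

Take 2×Z and 1×B: cost 13 ≤ 14, profit 2·4 + 1·3 = 11.
Z has the best ratio (4/4) and is taken to its limit of 2; remaining capacity is filled optimally with the others.

11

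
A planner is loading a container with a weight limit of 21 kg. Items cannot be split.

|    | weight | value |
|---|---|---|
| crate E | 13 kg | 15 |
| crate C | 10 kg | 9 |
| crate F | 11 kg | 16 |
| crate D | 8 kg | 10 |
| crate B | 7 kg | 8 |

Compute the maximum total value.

Allowing fractional choices, the relaxed optimum would be about 28.3, but items are indivisible.
crate C + crate F: weight 10 + 11 = 21 ≤ 21, value 9 + 16 = 25.
crate E + crate D: weight 13 + 8 = 21 ≤ 21, value 15 + 10 = 25.
crate F + crate D: weight 11 + 8 = 19 ≤ 21, value 16 + 10 = 26.
Best is crate F and crate D with total value 26.

26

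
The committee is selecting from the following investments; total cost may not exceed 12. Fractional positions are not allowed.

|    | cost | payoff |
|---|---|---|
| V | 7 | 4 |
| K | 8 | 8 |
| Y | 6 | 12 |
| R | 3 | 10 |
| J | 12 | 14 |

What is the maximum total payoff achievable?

22

Treat it as a binary knapsack problem.
Y + R: cost 6 + 3 = 9 ≤ 12, payoff 12 + 10 = 22.
V + R: cost 7 + 3 = 10 ≤ 12, payoff 4 + 10 = 14.
K + R: cost 8 + 3 = 11 ≤ 12, payoff 8 + 10 = 18.
Best is Y and R with total payoff 22.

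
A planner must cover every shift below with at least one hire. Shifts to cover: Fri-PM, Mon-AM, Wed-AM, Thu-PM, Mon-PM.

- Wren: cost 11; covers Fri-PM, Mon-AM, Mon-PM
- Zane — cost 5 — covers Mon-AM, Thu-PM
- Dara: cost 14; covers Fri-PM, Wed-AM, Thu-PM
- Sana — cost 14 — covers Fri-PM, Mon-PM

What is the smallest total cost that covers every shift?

The greedy cost-per-new-shift heuristic would pick Zane, Wren, and Dara for 30, but a cheaper cover exists.
Choose Wren and Dara: together they cover Fri-PM, Mon-AM, Wed-AM, Thu-PM, Mon-PM — every shift.
Total cost: 11 + 14 = 25.
No cover costs less than 25.

25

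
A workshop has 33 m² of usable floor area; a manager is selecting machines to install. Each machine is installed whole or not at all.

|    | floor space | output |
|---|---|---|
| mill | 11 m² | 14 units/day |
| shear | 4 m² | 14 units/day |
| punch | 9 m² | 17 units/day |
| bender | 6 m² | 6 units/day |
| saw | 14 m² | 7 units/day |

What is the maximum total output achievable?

51

This is an integer program with binary decision variables.
Take mill, shear, punch, and bender: floor space 11 + 4 + 9 + 6 = 30 ≤ 33, output 14 + 14 + 17 + 6 = 51.
No other feasible combination does better.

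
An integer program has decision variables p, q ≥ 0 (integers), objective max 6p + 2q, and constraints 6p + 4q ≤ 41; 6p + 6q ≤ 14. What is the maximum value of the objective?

12

(p,q)=(2,0) is feasible, giving 12.
(p,q)=(1,1) is feasible, giving 8.
(p,q)=(1,0) is feasible, giving 6.
Maximum is 12 at (p,q)=(2,0).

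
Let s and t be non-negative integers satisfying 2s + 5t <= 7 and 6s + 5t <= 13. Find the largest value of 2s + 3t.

5

(s,t)=(1,1) is feasible, giving 5.
(s,t)=(2,0) is feasible, giving 4.
(s,t)=(0,1) is feasible, giving 3.
(s,t)=(1,0) is feasible, giving 2.
No feasible integer point exceeds 5.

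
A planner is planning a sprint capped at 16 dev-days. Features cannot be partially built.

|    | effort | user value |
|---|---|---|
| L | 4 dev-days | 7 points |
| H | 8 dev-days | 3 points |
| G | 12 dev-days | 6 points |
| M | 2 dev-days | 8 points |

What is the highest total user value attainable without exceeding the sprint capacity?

18

This is a 0-1 knapsack instance.
Allowing fractional choices, the relaxed optimum would be about 20.0, but features are indivisible.
L + H + M: effort 4 + 8 + 2 = 14 ≤ 16, user value 7 + 3 + 8 = 18.
L + M: effort 4 + 2 = 6 ≤ 16, user value 7 + 8 = 15.
G + M: effort 12 + 2 = 14 ≤ 16, user value 6 + 8 = 14.
Best is L, H, and M with total user value 18.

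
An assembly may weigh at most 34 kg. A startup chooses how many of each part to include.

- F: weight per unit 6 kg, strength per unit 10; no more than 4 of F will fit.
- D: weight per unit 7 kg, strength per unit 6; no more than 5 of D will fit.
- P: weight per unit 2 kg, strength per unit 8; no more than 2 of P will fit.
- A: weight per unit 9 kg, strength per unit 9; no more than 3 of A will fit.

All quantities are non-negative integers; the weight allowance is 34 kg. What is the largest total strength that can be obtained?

This is a bounded integer knapsack.
P has the best ratio (8/2); taking only P gives at most 2×8 = 16 (stopped by the supply cap of 2).
Mixing does better — 4×F and 2×P: weight 28 ≤ 34, strength 4·10 + 2·8 = 56.

56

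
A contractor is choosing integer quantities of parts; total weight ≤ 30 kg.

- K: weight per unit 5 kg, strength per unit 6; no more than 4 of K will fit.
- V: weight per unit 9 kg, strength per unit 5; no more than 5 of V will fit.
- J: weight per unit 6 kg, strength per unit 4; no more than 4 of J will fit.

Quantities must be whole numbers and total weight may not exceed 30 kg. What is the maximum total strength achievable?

Take 4×K and 1×V: weight 29 ≤ 30, strength 4·6 + 1·5 = 29.
K has the best ratio (6/5) and is taken to its limit of 4; remaining capacity is filled optimally with the others.

29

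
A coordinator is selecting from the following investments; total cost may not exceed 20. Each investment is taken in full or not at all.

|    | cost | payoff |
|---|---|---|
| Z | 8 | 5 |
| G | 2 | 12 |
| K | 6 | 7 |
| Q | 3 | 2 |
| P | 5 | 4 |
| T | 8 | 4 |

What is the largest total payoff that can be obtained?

26

This is an integer program with binary decision variables.
Take Z, G, K, and Q: cost 8 + 2 + 6 + 3 = 19 ≤ 20, payoff 5 + 12 + 7 + 2 = 26.
No other feasible combination does better.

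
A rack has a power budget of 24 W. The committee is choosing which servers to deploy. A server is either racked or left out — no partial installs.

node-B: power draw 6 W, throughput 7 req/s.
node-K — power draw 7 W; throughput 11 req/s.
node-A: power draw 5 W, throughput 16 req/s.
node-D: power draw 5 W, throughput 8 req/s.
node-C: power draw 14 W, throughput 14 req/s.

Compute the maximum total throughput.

Treat it as a binary knapsack problem.
Allowing fractional choices, the relaxed optimum would be about 43.0, but servers are indivisible.
node-B + node-K + node-A + node-D: power draw 6 + 7 + 5 + 5 = 23 ≤ 24, throughput 7 + 11 + 16 + 8 = 42.
node-A + node-D + node-C: power draw 5 + 5 + 14 = 24 ≤ 24, throughput 16 + 8 + 14 = 38.
Best is node-B, node-K, node-A, and node-D with total throughput 42.

42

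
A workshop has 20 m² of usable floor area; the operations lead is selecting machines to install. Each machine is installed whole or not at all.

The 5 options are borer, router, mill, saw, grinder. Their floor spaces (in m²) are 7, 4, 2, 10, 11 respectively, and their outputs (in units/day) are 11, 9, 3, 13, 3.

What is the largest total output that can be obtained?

Take borer, mill, and saw: floor space 7 + 2 + 10 = 19 ≤ 20, output 11 + 3 + 13 = 27.
No other feasible combination does better.

27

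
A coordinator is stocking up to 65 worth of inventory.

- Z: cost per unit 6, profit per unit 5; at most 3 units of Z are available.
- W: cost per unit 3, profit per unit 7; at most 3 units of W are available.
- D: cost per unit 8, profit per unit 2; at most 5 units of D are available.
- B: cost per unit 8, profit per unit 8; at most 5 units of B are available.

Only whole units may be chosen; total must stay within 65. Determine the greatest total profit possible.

71

W has the best ratio (7/3); taking only W gives at most 3×7 = 21 (stopped by the supply cap of 3).
Mixing does better — 2×Z, 3×W, and 5×B: cost 61 ≤ 65, profit 2·5 + 3·7 + 5·8 = 71.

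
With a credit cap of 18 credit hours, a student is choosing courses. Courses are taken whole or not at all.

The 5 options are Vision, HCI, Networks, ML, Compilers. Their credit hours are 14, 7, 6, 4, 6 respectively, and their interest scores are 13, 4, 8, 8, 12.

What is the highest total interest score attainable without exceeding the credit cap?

28

Vision + ML: credit hours 14 + 4 = 18 ≤ 18, interest score 13 + 8 = 21.
HCI + ML + Compilers: credit hours 7 + 4 + 6 = 17 ≤ 18, interest score 4 + 8 + 12 = 24.
Networks + ML + Compilers: credit hours 6 + 4 + 6 = 16 ≤ 18, interest score 8 + 8 + 12 = 28.
Best is Networks, ML, and Compilers with total interest score 28.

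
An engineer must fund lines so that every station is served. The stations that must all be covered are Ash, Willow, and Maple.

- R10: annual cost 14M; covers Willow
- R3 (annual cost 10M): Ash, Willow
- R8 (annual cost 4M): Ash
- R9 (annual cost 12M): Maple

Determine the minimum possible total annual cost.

22

The greedy cost-per-new-station heuristic would pick R8, R3, and R9 for 26, but a cheaper cover exists.
Choose R3 and R9: together they cover Ash, Willow, Maple — every station.
Total annual cost: 10 + 12 = 22.
No cover costs less than 22.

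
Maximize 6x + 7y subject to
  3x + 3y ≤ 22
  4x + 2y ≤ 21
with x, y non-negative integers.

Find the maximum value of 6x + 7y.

(x,y)=(0,7): 3·0+3·7=21≤22, 4·0+2·7=14≤21, objective 49.
(x,y)=(1,6): 3·1+3·6=21≤22, 4·1+2·6=16≤21, objective 48.
No feasible integer point exceeds 49.

49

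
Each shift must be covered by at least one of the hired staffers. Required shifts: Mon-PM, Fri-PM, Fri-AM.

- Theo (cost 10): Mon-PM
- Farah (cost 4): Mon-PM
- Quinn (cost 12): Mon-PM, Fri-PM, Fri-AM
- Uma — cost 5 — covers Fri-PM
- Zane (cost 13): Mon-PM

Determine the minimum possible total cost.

12

Quinn alone covers Mon-PM, Fri-PM, Fri-AM — every shift.
Total cost: 12.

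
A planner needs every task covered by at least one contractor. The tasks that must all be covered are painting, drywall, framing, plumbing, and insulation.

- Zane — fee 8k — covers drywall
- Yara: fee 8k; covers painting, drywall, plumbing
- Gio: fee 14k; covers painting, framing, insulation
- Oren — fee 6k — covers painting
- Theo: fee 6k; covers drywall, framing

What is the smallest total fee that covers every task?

The greedy cost-per-new-task heuristic would pick Yara, Theo, and Gio for 28, but a cheaper cover exists.
Choose Yara and Gio: together they cover painting, drywall, framing, plumbing, insulation — every task.
Total fee: 8 + 14 = 22.
No cover costs less than 22.

22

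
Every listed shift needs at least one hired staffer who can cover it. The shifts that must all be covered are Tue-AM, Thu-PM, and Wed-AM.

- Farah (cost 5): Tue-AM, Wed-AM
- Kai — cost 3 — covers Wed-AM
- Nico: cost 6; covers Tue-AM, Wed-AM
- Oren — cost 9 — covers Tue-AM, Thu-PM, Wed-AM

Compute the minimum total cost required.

The greedy cost-per-new-shift heuristic would pick Farah and Oren for 14, but a cheaper cover exists.
Oren alone covers Tue-AM, Thu-PM, Wed-AM — every shift.
Total cost: 9.
No cover costs less than 9.

9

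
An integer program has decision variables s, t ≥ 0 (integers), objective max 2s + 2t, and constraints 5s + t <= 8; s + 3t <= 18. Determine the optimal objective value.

(s,t)=(0,6): 5·0+1·6=6≤8, 1·0+3·6=18≤18, objective 12.
(s,t)=(0,5): 5·0+1·5=5≤8, 1·0+3·5=15≤18, objective 10.
(s,t)=(0,4): 5·0+1·4=4≤8, 1·0+3·4=12≤18, objective 8.
The best lattice point is (0,6), giving 12.

12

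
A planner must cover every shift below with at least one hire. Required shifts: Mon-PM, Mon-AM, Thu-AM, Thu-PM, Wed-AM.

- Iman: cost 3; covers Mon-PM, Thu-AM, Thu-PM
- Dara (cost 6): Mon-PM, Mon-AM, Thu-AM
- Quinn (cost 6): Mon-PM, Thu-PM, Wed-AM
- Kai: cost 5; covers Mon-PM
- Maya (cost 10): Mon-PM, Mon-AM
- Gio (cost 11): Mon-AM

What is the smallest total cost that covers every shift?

The greedy cost-per-new-shift heuristic would pick Iman, Dara, and Quinn for 15, but a cheaper cover exists.
Choose Dara and Quinn: together they cover Mon-PM, Mon-AM, Thu-AM, Thu-PM, Wed-AM — every shift.
Total cost: 6 + 6 = 12.
No cover costs less than 12.

12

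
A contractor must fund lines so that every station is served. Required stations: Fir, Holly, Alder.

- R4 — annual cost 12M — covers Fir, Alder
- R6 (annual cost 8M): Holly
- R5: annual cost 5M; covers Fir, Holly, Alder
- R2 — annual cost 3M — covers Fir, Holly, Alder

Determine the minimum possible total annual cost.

R2 alone covers Fir, Holly, Alder — every station.
Total annual cost: 3.

3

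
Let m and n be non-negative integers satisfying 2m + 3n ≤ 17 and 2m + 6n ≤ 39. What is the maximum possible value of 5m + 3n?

(m,n)=(8,0): 2·8+3·0=16≤17, 2·8+6·0=16≤39, objective 40.
(m,n)=(7,1): 2·7+3·1=17≤17, 2·7+6·1=20≤39, objective 38.
(m,n)=(7,0): 2·7+3·0=14≤17, 2·7+6·0=14≤39, objective 35.
No feasible integer point exceeds 40.

40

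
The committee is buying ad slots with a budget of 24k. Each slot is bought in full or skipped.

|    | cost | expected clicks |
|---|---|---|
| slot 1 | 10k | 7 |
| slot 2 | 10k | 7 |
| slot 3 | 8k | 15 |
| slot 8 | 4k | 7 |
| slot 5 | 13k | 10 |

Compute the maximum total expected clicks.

29

This is an integer program with binary decision variables.
Allowing fractional choices, the relaxed optimum would be about 31.2, but ad slots are indivisible.
slot 3 + slot 5: cost 8 + 13 = 21 ≤ 24, expected clicks 15 + 10 = 25.
slot 2 + slot 3 + slot 8: cost 10 + 8 + 4 = 22 ≤ 24, expected clicks 7 + 15 + 7 = 29.
slot 1 + slot 3 + slot 8: cost 10 + 8 + 4 = 22 ≤ 24, expected clicks 7 + 15 + 7 = 29.
The maximum expected clicks is 29; one optimal choice is slot 1, slot 3, and slot 8.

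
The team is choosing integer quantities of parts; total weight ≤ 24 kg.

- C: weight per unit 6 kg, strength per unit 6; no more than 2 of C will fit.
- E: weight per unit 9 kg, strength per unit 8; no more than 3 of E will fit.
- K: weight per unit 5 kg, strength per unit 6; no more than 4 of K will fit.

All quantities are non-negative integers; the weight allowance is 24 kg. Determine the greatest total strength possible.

26

4×K: weight 20 ≤ 24, strength 4·6 = 24.
1×E and 3×K: weight 24 ≤ 24, strength 1·8 + 3·6 = 26.
Best is 26.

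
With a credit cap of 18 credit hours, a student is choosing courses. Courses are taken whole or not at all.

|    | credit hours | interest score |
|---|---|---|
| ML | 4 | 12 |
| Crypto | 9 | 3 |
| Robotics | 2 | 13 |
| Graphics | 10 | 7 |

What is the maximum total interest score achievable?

32

Allowing fractional choices, the relaxed optimum would be about 32.7, but courses are indivisible.
ML + Robotics: credit hours 4 + 2 = 6 ≤ 18, interest score 12 + 13 = 25.
ML + Crypto + Robotics: credit hours 4 + 9 + 2 = 15 ≤ 18, interest score 12 + 3 + 13 = 28.
ML + Robotics + Graphics: credit hours 4 + 2 + 10 = 16 ≤ 18, interest score 12 + 13 + 7 = 32.
Best is ML, Robotics, and Graphics with total interest score 32.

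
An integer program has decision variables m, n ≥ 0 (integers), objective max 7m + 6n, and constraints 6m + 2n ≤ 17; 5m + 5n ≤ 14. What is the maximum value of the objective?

(m,n)=(2,0): 6·2+2·0=12≤17, 5·2+5·0=10≤14, objective 14.
(m,n)=(1,1): 6·1+2·1=8≤17, 5·1+5·1=10≤14, objective 13.
(m,n)=(1,0): 6·1+2·0=6≤17, 5·1+5·0=5≤14, objective 7.
The best lattice point is (2,0), giving 14.

14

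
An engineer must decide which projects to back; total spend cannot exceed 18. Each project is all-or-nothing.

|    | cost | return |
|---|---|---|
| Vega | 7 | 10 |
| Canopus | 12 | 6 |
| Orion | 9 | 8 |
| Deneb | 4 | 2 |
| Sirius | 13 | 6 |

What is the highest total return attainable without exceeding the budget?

Allowing fractional choices, the relaxed optimum would be about 19.0, but projects are indivisible.
Vega: cost 7 ≤ 18, return 10.
Vega + Orion: cost 7 + 9 = 16 ≤ 18, return 10 + 8 = 18.
Vega + Deneb: cost 7 + 4 = 11 ≤ 18, return 10 + 2 = 12.
Best is Vega and Orion with total return 18.

18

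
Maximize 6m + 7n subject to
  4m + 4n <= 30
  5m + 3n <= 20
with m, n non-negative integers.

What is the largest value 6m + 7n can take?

42

The continuous relaxation peaks at (0, 6.67) with value 46.67; rounding to a feasible lattice point costs some objective.
(m,n)=(0,6): 4·0+4·6=24≤30, 5·0+3·6=18≤20, objective 42.
(m,n)=(1,5): 4·1+4·5=24≤30, 5·1+3·5=20≤20, objective 41.
(m,n)=(0,5): 4·0+4·5=20≤30, 5·0+3·5=15≤20, objective 35.
Maximum is 42 at (m,n)=(0,6).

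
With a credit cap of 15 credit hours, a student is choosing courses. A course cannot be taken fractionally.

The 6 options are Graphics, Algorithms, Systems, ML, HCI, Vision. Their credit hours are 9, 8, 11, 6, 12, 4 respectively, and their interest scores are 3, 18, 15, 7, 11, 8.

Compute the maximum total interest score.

Allowing fractional choices, the relaxed optimum would be about 30.1, but courses are indivisible.
Algorithms + Vision: credit hours 8 + 4 = 12 ≤ 15, interest score 18 + 8 = 26.
Algorithms + ML: credit hours 8 + 6 = 14 ≤ 15, interest score 18 + 7 = 25.
Best is Algorithms and Vision with total interest score 26.

26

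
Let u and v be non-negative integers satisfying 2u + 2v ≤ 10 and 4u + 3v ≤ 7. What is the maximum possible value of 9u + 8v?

Relaxing integrality, the LP optimum is 18.67 at (u,v) = (0, 2.33), which is not an integer point.
(u,v)=(1,1): 2·1+2·1=4≤10, 4·1+3·1=7≤7, objective 17.
(u,v)=(0,2): 2·0+2·2=4≤10, 4·0+3·2=6≤7, objective 16.
(u,v)=(1,0): 2·1+2·0=2≤10, 4·1+3·0=4≤7, objective 9.
No feasible integer point exceeds 17.

17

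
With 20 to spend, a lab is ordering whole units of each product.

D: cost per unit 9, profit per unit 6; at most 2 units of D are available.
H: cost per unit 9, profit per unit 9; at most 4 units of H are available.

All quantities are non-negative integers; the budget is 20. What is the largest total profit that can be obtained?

18

H has the best ratio (9/9); taking only H gives at most 2×9 = 18 (stopped by the cost limit).
Optimal: 2×H: cost 18 ≤ 20, profit 2·9 = 18.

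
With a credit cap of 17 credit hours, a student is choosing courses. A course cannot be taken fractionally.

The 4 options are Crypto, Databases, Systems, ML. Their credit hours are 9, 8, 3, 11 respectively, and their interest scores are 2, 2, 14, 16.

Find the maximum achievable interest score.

30

This is an integer program with binary decision variables.
Allowing fractional choices, the relaxed optimum would be about 30.8, but courses are indivisible.
Systems + ML: credit hours 3 + 11 = 14 ≤ 17, interest score 14 + 16 = 30.
Databases + Systems: credit hours 8 + 3 = 11 ≤ 17, interest score 2 + 14 = 16.
Best is Systems and ML with total interest score 30.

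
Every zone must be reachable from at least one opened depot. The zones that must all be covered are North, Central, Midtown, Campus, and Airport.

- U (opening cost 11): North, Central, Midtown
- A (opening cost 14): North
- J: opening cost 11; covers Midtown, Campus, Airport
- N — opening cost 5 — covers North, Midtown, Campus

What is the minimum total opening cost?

22

The greedy cost-per-new-zone heuristic would pick N, U, and J for 27, but a cheaper cover exists.
Choose U and J: together they cover North, Central, Midtown, Campus, Airport — every zone.
Total opening cost: 11 + 11 = 22.
No cover costs less than 22.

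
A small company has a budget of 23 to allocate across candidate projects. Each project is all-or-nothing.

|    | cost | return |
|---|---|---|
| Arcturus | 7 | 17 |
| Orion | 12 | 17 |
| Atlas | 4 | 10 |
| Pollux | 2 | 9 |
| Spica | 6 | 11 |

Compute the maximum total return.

Allowing fractional choices, the relaxed optimum would be about 52.7, but projects are indivisible.
Arcturus + Atlas + Pollux + Spica: cost 7 + 4 + 2 + 6 = 19 ≤ 23, return 17 + 10 + 9 + 11 = 47.
Arcturus + Orion + Atlas: cost 7 + 12 + 4 = 23 ≤ 23, return 17 + 17 + 10 = 44.
Best is Arcturus, Atlas, Pollux, and Spica with total return 47.

47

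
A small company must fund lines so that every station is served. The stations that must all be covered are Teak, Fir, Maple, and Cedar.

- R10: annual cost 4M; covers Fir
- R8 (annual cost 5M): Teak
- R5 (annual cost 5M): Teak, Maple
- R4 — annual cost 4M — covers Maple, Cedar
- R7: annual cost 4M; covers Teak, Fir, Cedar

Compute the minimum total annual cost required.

Choose R4 and R7: together they cover Teak, Fir, Maple, Cedar — every station.
Total annual cost: 4 + 4 = 8.
No cover costs less than 8.

8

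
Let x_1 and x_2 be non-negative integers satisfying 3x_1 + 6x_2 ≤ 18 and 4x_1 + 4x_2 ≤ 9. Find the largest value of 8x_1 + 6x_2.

16

Relaxing integrality, the LP optimum is 18.00 at (x_1,x_2) = (2.25, 0), which is not an integer point.
(x_1,x_2)=(2,0): 3·2+6·0=6≤18, 4·2+4·0=8≤9, objective 16.
(x_1,x_2)=(1,1): 3·1+6·1=9≤18, 4·1+4·1=8≤9, objective 14.
(x_1,x_2)=(1,0): 3·1+6·0=3≤18, 4·1+4·0=4≤9, objective 8.
The best lattice point is (2,0), giving 16.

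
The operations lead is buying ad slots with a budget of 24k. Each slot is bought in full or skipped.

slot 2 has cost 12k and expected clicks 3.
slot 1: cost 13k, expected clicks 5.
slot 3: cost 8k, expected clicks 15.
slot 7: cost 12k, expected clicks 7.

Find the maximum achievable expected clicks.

Treat it as a binary knapsack problem.
Take slot 3 and slot 7: cost 8 + 12 = 20 ≤ 24, expected clicks 15 + 7 = 22.
No other feasible combination does better.

22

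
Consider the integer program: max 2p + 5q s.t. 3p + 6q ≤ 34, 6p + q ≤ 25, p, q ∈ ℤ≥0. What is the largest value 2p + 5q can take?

The continuous relaxation peaks at (0, 5.67) with value 28.33; rounding to a feasible lattice point costs some objective.
(p,q)=(1,5): 3·1+6·5=33≤34, 6·1+1·5=11≤25, objective 27.
(p,q)=(0,5): 3·0+6·5=30≤34, 6·0+1·5=5≤25, objective 25.
The best lattice point is (1,5), giving 27.

27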